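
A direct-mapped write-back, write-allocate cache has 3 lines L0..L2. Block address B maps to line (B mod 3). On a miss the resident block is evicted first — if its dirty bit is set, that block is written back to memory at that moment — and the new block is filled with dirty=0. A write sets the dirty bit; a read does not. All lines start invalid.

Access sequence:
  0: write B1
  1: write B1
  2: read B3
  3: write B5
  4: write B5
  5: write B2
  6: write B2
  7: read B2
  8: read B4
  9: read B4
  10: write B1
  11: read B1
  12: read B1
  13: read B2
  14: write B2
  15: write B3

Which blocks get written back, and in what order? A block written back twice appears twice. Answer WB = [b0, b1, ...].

WB = [5, 1]

0: W B1 → L1 miss [D]
1: W B1 → L1 hit [D]
2: R B3 → L0 miss [-]
3: W B5 → L2 miss [D]
4: W B5 → L2 hit [D]
5: W B2 → L2 miss wb→B5 [D]
6: W B2 → L2 hit [D]
7: R B2 → L2 hit [D]
8: R B4 → L1 miss wb→B1 [-]
9: R B4 → L1 hit [-]
10: W B1 → L1 miss [D]
11: R B1 → L1 hit [D]
12: R B1 → L1 hit [D]
13: R B2 → L2 hit [D]
14: W B2 → L2 hit [D]
15: W B3 → L0 hit [D]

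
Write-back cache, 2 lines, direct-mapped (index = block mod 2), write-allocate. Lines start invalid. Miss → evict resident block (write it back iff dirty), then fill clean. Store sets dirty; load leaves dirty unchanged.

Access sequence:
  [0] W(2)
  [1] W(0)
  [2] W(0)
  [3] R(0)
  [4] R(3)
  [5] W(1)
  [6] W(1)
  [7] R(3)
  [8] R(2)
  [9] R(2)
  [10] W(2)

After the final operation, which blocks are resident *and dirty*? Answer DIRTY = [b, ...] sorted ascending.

DIRTY = [2]

  0 | W B2 → L0 miss [D]
  1 | W B0 → L0 miss wb→B2 [D]
  2 | W B0 → L0 hit [D]
  3 | R B0 → L0 hit [D]
  4 | R B3 → L1 miss [-]
  5 | W B1 → L1 miss [D]
  6 | W B1 → L1 hit [D]
  7 | R B3 → L1 miss wb→B1 [-]
  8 | R B2 → L0 miss wb→B0 [-]
  9 | R B2 → L0 hit [-]
  10 | W B2 → L0 hit [D]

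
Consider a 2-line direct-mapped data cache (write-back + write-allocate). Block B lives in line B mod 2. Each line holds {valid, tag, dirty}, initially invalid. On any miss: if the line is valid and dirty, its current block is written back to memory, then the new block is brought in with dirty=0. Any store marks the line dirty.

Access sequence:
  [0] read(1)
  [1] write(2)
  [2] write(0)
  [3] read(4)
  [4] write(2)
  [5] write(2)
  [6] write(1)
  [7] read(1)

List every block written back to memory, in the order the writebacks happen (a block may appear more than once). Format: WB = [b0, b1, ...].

0: R B1 → L1 miss [-]
1: W B2 → L0 miss [D]
2: W B0 → L0 miss wb→B2 [D]
3: R B4 → L0 miss wb→B0 [-]
4: W B2 → L0 miss [D]
5: W B2 → L0 hit [D]
6: W B1 → L1 hit [D]
7: R B1 → L1 hit [D]

WB = [2, 0]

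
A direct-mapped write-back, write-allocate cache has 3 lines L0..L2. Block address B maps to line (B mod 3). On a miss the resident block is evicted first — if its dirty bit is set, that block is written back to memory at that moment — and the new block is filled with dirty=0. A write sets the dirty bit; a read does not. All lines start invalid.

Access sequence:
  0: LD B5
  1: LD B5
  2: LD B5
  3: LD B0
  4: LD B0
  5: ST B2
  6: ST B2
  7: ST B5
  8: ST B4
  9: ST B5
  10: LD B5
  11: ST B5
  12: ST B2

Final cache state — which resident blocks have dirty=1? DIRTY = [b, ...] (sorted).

0: R B5 -> L2 miss  d=-]
1: R B5 -> L2 hit  d=-]
2: R B5 -> L2 hit  d=-]
3: R B0 -> L0 miss  d=-]
4: R B0 -> L0 hit  d=-]
5: W B2 -> L2 miss  d=D]
6: W B2 -> L2 hit  d=D]
7: W B5 -> L2 miss wb->B2  d=D]
8: W B4 -> L1 miss  d=D]
9: W B5 -> L2 hit  d=D]
10: R B5 -> L2 hit  d=D]
11: W B5 -> L2 hit  d=D]
12: W B2 -> L2 miss wb->B5  d=D]

DIRTY = [2, 4]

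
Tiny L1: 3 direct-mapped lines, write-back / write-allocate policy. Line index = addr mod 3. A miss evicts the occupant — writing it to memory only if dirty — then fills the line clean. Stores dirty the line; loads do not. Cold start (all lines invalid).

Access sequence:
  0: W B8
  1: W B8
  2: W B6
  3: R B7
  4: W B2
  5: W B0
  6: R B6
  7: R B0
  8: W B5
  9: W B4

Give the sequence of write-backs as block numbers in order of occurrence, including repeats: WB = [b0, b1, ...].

  0 | W B8 → L2 miss [D]
  1 | W B8 → L2 hit [D]
  2 | W B6 → L0 miss [D]
  3 | R B7 → L1 miss [-]
  4 | W B2 → L2 miss wb→B8 [D]
  5 | W B0 → L0 miss wb→B6 [D]
  6 | R B6 → L0 miss wb→B0 [-]
  7 | R B0 → L0 miss [-]
  8 | W B5 → L2 miss wb→B2 [D]
  9 | W B4 → L1 miss [D]

WB = [8, 6, 0, 2]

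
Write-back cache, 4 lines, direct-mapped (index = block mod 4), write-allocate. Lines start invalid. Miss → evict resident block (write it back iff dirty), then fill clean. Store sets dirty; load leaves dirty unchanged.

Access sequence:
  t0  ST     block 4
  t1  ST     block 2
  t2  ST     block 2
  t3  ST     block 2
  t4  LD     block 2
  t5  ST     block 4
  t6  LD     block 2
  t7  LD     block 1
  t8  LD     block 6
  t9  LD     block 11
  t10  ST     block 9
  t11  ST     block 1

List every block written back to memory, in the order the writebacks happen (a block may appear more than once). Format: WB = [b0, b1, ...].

WB = [2, 9]

0: W B4 → L0 miss [D]
1: W B2 → L2 miss [D]
2: W B2 → L2 hit [D]
3: W B2 → L2 hit [D]
4: R B2 → L2 hit [D]
5: W B4 → L0 hit [D]
6: R B2 → L2 hit [D]
7: R B1 → L1 miss [-]
8: R B6 → L2 miss wb→B2 [-]
9: R B11 → L3 miss [-]
10: W B9 → L1 miss [D]
11: W B1 → L1 miss wb→B9 [D]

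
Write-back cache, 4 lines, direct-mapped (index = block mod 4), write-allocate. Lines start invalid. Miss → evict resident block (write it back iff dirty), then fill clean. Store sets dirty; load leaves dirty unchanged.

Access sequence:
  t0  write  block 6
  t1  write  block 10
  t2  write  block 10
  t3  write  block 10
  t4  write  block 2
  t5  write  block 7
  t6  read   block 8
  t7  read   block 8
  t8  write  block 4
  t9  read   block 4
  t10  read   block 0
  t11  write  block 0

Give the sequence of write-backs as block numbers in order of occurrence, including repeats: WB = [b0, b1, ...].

0: W B6 → L2 miss [D]
1: W B10 → L2 miss wb→B6 [D]
2: W B10 → L2 hit [D]
3: W B10 → L2 hit [D]
4: W B2 → L2 miss wb→B10 [D]
5: W B7 → L3 miss [D]
6: R B8 → L0 miss [-]
7: R B8 → L0 hit [-]
8: W B4 → L0 miss [D]
9: R B4 → L0 hit [D]
10: R B0 → L0 miss wb→B4 [-]
11: W B0 → L0 hit [D]

WB = [6, 10, 4]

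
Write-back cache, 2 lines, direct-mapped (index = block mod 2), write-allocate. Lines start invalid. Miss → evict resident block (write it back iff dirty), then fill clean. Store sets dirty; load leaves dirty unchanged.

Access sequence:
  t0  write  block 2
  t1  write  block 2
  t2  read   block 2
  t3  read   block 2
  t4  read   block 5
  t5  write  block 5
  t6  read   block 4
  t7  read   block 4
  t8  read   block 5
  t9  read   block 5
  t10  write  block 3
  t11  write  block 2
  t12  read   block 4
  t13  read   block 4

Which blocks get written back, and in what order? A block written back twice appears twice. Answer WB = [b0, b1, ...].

  0 | W B2 → L0 miss [D]
  1 | W B2 → L0 hit [D]
  2 | R B2 → L0 hit [D]
  3 | R B2 → L0 hit [D]
  4 | R B5 → L1 miss [-]
  5 | W B5 → L1 hit [D]
  6 | R B4 → L0 miss wb→B2 [-]
  7 | R B4 → L0 hit [-]
  8 | R B5 → L1 hit [D]
  9 | R B5 → L1 hit [D]
  10 | W B3 → L1 miss wb→B5 [D]
  11 | W B2 → L0 miss [D]
  12 | R B4 → L0 miss wb→B2 [-]
  13 | R B4 → L0 hit [-]

WB = [2, 5, 2]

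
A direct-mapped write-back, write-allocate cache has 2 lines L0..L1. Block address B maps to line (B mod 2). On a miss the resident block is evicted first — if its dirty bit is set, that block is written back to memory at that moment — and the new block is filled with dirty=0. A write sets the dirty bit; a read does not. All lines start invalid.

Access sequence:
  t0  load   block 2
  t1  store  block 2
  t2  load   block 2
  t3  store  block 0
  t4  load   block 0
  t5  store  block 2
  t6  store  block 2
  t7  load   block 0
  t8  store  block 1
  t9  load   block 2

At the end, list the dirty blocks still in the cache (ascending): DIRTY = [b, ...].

0: R B2 -> L0 miss  d=-]
1: W B2 -> L0 hit  d=D]
2: R B2 -> L0 hit  d=D]
3: W B0 -> L0 miss wb->B2  d=D]
4: R B0 -> L0 hit  d=D]
5: W B2 -> L0 miss wb->B0  d=D]
6: W B2 -> L0 hit  d=D]
7: R B0 -> L0 miss wb->B2  d=-]
8: W B1 -> L1 miss  d=D]
9: R B2 -> L0 miss  d=-]

DIRTY = [1]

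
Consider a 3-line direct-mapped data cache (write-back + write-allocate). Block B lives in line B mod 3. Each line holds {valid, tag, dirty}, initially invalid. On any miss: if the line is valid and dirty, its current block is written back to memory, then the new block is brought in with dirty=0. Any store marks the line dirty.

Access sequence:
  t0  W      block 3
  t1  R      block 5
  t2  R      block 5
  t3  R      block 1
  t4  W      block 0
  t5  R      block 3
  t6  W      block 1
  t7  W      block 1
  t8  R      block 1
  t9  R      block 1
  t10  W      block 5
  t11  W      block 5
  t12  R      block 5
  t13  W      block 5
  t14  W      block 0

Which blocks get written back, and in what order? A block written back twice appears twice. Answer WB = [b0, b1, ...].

0: W B3 → L0 miss [D]
1: R B5 → L2 miss [-]
2: R B5 → L2 hit [-]
3: R B1 → L1 miss [-]
4: W B0 → L0 miss wb→B3 [D]
5: R B3 → L0 miss wb→B0 [-]
6: W B1 → L1 hit [D]
7: W B1 → L1 hit [D]
8: R B1 → L1 hit [D]
9: R B1 → L1 hit [D]
10: W B5 → L2 hit [D]
11: W B5 → L2 hit [D]
12: R B5 → L2 hit [D]
13: W B5 → L2 hit [D]
14: W B0 → L0 miss [D]

WB = [3, 0]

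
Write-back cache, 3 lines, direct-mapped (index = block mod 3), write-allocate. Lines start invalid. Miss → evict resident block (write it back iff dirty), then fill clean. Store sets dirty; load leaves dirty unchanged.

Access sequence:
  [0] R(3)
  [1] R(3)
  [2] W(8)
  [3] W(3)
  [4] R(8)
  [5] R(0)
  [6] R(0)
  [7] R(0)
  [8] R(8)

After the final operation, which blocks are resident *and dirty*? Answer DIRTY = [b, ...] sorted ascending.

DIRTY = [8]

  0 | R B3 → L0 miss [-]
  1 | R B3 → L0 hit [-]
  2 | W B8 → L2 miss [D]
  3 | W B3 → L0 hit [D]
  4 | R B8 → L2 hit [D]
  5 | R B0 → L0 miss wb→B3 [-]
  6 | R B0 → L0 hit [-]
  7 | R B0 → L0 hit [-]
  8 | R B8 → L2 hit [D]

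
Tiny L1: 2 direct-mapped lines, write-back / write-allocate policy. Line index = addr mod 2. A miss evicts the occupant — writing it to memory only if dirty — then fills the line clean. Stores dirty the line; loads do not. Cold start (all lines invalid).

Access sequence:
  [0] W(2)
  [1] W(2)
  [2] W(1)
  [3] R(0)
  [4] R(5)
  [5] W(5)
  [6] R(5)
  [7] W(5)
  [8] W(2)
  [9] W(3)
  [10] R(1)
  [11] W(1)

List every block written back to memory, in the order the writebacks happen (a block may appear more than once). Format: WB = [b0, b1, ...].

WB = [2, 1, 5, 3]

0: W B2 → L0 miss [D]
1: W B2 → L0 hit [D]
2: W B1 → L1 miss [D]
3: R B0 → L0 miss wb→B2 [-]
4: R B5 → L1 miss wb→B1 [-]
5: W B5 → L1 hit [D]
6: R B5 → L1 hit [D]
7: W B5 → L1 hit [D]
8: W B2 → L0 miss [D]
9: W B3 → L1 miss wb→B5 [D]
10: R B1 → L1 miss wb→B3 [-]
11: W B1 → L1 hit [D]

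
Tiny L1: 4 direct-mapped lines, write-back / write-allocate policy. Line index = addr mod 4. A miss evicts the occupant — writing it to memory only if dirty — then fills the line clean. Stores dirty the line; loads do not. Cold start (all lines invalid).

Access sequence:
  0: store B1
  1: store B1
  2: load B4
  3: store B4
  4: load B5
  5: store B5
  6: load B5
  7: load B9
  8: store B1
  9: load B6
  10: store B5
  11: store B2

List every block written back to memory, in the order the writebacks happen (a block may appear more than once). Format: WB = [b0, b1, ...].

WB = [1, 5, 1]

0: W B1 -> L1 miss  d=D]
1: W B1 -> L1 hit  d=D]
2: R B4 -> L0 miss  d=-]
3: W B4 -> L0 hit  d=D]
4: R B5 -> L1 miss wb->B1  d=-]
5: W B5 -> L1 hit  d=D]
6: R B5 -> L1 hit  d=D]
7: R B9 -> L1 miss wb->B5  d=-]
8: W B1 -> L1 miss  d=D]
9: R B6 -> L2 miss  d=-]
10: W B5 -> L1 miss wb->B1  d=D]
11: W B2 -> L2 miss  d=D]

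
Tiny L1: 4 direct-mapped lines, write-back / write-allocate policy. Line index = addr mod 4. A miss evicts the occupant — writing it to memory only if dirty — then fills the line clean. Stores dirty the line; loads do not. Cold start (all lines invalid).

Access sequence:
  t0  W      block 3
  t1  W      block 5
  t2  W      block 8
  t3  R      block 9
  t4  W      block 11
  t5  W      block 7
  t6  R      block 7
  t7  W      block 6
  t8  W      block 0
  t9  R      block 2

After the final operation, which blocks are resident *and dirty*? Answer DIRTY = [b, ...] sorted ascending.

DIRTY = [0, 7]

0: W B3 -> L3 miss  d=D]
1: W B5 -> L1 miss  d=D]
2: W B8 -> L0 miss  d=D]
3: R B9 -> L1 miss wb->B5  d=-]
4: W B11 -> L3 miss wb->B3  d=D]
5: W B7 -> L3 miss wb->B11  d=D]
6: R B7 -> L3 hit  d=D]
7: W B6 -> L2 miss  d=D]
8: W B0 -> L0 miss wb->B8  d=D]
9: R B2 -> L2 miss wb->B6  d=-]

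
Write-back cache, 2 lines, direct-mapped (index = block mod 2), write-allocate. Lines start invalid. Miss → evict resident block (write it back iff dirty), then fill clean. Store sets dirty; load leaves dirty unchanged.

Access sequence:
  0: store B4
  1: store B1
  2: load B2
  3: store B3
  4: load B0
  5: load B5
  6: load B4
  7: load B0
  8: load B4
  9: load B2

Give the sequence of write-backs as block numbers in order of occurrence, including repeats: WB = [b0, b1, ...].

WB = [4, 1, 3]

0: W B4 → L0 miss [D]
1: W B1 → L1 miss [D]
2: R B2 → L0 miss wb→B4 [-]
3: W B3 → L1 miss wb→B1 [D]
4: R B0 → L0 miss [-]
5: R B5 → L1 miss wb→B3 [-]
6: R B4 → L0 miss [-]
7: R B0 → L0 miss [-]
8: R B4 → L0 miss [-]
9: R B2 → L0 miss [-]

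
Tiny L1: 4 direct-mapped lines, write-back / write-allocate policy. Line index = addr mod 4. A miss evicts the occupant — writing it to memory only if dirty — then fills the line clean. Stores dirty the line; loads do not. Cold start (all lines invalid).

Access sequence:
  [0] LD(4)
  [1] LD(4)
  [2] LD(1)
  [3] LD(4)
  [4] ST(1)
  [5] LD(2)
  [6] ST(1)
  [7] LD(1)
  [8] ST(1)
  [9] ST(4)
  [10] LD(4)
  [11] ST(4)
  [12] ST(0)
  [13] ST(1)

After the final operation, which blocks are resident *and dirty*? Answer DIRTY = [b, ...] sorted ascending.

DIRTY = [0, 1]

  0 | R B4 → L0 miss [-]
  1 | R B4 → L0 hit [-]
  2 | R B1 → L1 miss [-]
  3 | R B4 → L0 hit [-]
  4 | W B1 → L1 hit [D]
  5 | R B2 → L2 miss [-]
  6 | W B1 → L1 hit [D]
  7 | R B1 → L1 hit [D]
  8 | W B1 → L1 hit [D]
  9 | W B4 → L0 hit [D]
  10 | R B4 → L0 hit [D]
  11 | W B4 → L0 hit [D]
  12 | W B0 → L0 miss wb→B4 [D]
  13 | W B1 → L1 hit [D]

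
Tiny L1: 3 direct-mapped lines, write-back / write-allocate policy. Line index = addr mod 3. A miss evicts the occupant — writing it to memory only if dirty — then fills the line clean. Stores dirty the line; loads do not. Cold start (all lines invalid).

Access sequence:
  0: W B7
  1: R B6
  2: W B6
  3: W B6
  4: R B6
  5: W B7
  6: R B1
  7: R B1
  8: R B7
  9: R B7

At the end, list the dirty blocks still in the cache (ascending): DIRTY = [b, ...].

DIRTY = [6]

0: W B7 → L1 miss [D]
1: R B6 → L0 miss [-]
2: W B6 → L0 hit [D]
3: W B6 → L0 hit [D]
4: R B6 → L0 hit [D]
5: W B7 → L1 hit [D]
6: R B1 → L1 miss wb→B7 [-]
7: R B1 → L1 hit [-]
8: R B7 → L1 miss [-]
9: R B7 → L1 hit [-]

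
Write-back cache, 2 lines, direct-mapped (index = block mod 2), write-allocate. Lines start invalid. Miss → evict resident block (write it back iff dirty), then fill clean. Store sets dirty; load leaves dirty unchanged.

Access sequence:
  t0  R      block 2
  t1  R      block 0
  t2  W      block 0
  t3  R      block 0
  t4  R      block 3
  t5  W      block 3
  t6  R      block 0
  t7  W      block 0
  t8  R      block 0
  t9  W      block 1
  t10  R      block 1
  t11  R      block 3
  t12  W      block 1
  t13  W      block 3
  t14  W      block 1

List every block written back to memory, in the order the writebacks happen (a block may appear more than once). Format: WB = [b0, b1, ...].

WB = [3, 1, 1, 3]

0: R B2 → L0 miss [-]
1: R B0 → L0 miss [-]
2: W B0 → L0 hit [D]
3: R B0 → L0 hit [D]
4: R B3 → L1 miss [-]
5: W B3 → L1 hit [D]
6: R B0 → L0 hit [D]
7: W B0 → L0 hit [D]
8: R B0 → L0 hit [D]
9: W B1 → L1 miss wb→B3 [D]
10: R B1 → L1 hit [D]
11: R B3 → L1 miss wb→B1 [-]
12: W B1 → L1 miss [D]
13: W B3 → L1 miss wb→B1 [D]
14: W B1 → L1 miss wb→B3 [D]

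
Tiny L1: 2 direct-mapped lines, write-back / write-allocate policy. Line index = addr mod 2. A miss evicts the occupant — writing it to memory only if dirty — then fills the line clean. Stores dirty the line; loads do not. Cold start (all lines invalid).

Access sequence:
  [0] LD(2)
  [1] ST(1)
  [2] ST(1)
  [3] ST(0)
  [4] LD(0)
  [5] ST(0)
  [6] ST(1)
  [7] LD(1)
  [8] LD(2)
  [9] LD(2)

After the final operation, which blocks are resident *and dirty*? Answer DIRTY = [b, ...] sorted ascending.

DIRTY = [1]

0: R B2 → L0 miss [-]
1: W B1 → L1 miss [D]
2: W B1 → L1 hit [D]
3: W B0 → L0 miss [D]
4: R B0 → L0 hit [D]
5: W B0 → L0 hit [D]
6: W B1 → L1 hit [D]
7: R B1 → L1 hit [D]
8: R B2 → L0 miss wb→B0 [-]
9: R B2 → L0 hit [-]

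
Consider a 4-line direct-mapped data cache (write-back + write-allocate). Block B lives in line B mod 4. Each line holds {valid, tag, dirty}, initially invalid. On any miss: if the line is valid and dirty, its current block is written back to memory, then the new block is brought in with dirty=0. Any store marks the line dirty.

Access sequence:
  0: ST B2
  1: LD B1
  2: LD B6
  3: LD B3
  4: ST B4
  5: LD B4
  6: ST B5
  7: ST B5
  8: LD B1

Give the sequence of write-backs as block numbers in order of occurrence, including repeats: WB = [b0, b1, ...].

0: W B2 -> L2 miss  d=D]
1: R B1 -> L1 miss  d=-]
2: R B6 -> L2 miss wb->B2  d=-]
3: R B3 -> L3 miss  d=-]
4: W B4 -> L0 miss  d=D]
5: R B4 -> L0 hit  d=D]
6: W B5 -> L1 miss  d=D]
7: W B5 -> L1 hit  d=D]
8: R B1 -> L1 miss wb->B5  d=-]

WB = [2, 5]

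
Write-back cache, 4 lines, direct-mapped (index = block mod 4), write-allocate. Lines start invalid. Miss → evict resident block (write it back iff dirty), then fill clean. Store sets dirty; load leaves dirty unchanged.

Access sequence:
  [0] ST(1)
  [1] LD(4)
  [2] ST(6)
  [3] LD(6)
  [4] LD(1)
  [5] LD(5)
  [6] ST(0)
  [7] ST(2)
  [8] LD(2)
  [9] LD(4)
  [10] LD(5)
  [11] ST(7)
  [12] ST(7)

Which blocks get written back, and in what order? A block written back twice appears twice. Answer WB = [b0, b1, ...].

0: W B1 -> L1 miss  d=D]
1: R B4 -> L0 miss  d=-]
2: W B6 -> L2 miss  d=D]
3: R B6 -> L2 hit  d=D]
4: R B1 -> L1 hit  d=D]
5: R B5 -> L1 miss wb->B1  d=-]
6: W B0 -> L0 miss  d=D]
7: W B2 -> L2 miss wb->B6  d=D]
8: R B2 -> L2 hit  d=D]
9: R B4 -> L0 miss wb->B0  d=-]
10: R B5 -> L1 hit  d=-]
11: W B7 -> L3 miss  d=D]
12: W B7 -> L3 hit  d=D]

WB = [1, 6, 0]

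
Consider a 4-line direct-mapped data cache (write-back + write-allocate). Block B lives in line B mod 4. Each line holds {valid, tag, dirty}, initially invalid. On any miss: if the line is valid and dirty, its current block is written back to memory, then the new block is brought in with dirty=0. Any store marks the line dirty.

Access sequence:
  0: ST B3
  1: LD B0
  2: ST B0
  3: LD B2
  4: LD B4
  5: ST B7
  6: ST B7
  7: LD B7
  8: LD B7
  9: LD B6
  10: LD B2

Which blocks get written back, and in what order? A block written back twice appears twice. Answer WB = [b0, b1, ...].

WB = [0, 3]

0: W B3 → L3 miss [D]
1: R B0 → L0 miss [-]
2: W B0 → L0 hit [D]
3: R B2 → L2 miss [-]
4: R B4 → L0 miss wb→B0 [-]
5: W B7 → L3 miss wb→B3 [D]
6: W B7 → L3 hit [D]
7: R B7 → L3 hit [D]
8: R B7 → L3 hit [D]
9: R B6 → L2 miss [-]
10: R B2 → L2 miss [-]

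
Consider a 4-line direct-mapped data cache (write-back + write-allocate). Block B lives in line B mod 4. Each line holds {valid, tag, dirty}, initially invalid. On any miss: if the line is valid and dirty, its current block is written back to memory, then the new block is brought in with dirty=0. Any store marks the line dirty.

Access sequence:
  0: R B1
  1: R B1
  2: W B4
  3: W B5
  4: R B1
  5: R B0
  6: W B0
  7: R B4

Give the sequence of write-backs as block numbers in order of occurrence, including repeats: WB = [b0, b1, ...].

0: R B1 -> L1 miss  d=-]
1: R B1 -> L1 hit  d=-]
2: W B4 -> L0 miss  d=D]
3: W B5 -> L1 miss  d=D]
4: R B1 -> L1 miss wb->B5  d=-]
5: R B0 -> L0 miss wb->B4  d=-]
6: W B0 -> L0 hit  d=D]
7: R B4 -> L0 miss wb->B0  d=-]

WB = [5, 4, 0]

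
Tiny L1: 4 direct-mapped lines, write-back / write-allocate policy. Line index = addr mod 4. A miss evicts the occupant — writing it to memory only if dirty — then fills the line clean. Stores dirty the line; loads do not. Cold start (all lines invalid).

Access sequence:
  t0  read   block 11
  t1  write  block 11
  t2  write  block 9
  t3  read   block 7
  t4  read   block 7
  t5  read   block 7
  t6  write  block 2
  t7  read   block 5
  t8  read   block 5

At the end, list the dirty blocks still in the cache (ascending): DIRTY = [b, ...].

0: R B11 -> L3 miss  d=-]
1: W B11 -> L3 hit  d=D]
2: W B9 -> L1 miss  d=D]
3: R B7 -> L3 miss wb->B11  d=-]
4: R B7 -> L3 hit  d=-]
5: R B7 -> L3 hit  d=-]
6: W B2 -> L2 miss  d=D]
7: R B5 -> L1 miss wb->B9  d=-]
8: R B5 -> L1 hit  d=-]

DIRTY = [2]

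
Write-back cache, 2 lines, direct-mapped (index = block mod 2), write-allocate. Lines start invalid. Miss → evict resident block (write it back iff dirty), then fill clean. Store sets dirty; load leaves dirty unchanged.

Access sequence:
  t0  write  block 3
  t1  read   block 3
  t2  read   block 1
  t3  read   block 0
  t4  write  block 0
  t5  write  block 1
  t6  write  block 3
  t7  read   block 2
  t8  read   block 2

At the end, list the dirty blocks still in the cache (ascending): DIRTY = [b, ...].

0: W B3 → L1 miss [D]
1: R B3 → L1 hit [D]
2: R B1 → L1 miss wb→B3 [-]
3: R B0 → L0 miss [-]
4: W B0 → L0 hit [D]
5: W B1 → L1 hit [D]
6: W B3 → L1 miss wb→B1 [D]
7: R B2 → L0 miss wb→B0 [-]
8: R B2 → L0 hit [-]

DIRTY = [3]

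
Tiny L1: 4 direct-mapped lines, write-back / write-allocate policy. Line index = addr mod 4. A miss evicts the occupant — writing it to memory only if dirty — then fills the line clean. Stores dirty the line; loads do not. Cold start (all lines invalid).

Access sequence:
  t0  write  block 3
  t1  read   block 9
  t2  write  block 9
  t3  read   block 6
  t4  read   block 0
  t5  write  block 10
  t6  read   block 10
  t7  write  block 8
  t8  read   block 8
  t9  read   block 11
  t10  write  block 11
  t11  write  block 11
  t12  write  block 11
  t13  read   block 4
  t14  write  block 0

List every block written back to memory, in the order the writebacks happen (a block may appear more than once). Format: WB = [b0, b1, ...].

WB = [3, 8]

0: W B3 -> L3 miss  d=D]
1: R B9 -> L1 miss  d=-]
2: W B9 -> L1 hit  d=D]
3: R B6 -> L2 miss  d=-]
4: R B0 -> L0 miss  d=-]
5: W B10 -> L2 miss  d=D]
6: R B10 -> L2 hit  d=D]
7: W B8 -> L0 miss  d=D]
8: R B8 -> L0 hit  d=D]
9: R B11 -> L3 miss wb->B3  d=-]
10: W B11 -> L3 hit  d=D]
11: W B11 -> L3 hit  d=D]
12: W B11 -> L3 hit  d=D]
13: R B4 -> L0 miss wb->B8  d=-]
14: W B0 -> L0 miss  d=D]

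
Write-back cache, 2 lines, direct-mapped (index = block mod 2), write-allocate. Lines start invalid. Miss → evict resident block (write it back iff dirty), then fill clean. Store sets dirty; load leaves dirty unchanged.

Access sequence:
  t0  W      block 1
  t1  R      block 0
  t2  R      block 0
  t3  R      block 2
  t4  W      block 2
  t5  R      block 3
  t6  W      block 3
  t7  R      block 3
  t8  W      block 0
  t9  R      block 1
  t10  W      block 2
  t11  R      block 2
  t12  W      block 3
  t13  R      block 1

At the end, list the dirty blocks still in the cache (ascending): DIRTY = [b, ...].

DIRTY = [2]

  0 | W B1 → L1 miss [D]
  1 | R B0 → L0 miss [-]
  2 | R B0 → L0 hit [-]
  3 | R B2 → L0 miss [-]
  4 | W B2 → L0 hit [D]
  5 | R B3 → L1 miss wb→B1 [-]
  6 | W B3 → L1 hit [D]
  7 | R B3 → L1 hit [D]
  8 | W B0 → L0 miss wb→B2 [D]
  9 | R B1 → L1 miss wb→B3 [-]
  10 | W B2 → L0 miss wb→B0 [D]
  11 | R B2 → L0 hit [D]
  12 | W B3 → L1 miss [D]
  13 | R B1 → L1 miss wb→B3 [-]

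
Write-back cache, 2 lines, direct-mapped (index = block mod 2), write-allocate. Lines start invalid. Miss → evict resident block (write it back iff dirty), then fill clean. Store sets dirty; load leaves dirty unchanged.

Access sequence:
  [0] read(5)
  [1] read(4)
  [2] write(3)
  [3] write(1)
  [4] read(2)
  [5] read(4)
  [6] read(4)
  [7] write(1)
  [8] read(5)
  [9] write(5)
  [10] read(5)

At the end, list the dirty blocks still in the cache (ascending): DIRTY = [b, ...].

0: R B5 -> L1 miss  d=-]
1: R B4 -> L0 miss  d=-]
2: W B3 -> L1 miss  d=D]
3: W B1 -> L1 miss wb->B3  d=D]
4: R B2 -> L0 miss  d=-]
5: R B4 -> L0 miss  d=-]
6: R B4 -> L0 hit  d=-]
7: W B1 -> L1 hit  d=D]
8: R B5 -> L1 miss wb->B1  d=-]
9: W B5 -> L1 hit  d=D]
10: R B5 -> L1 hit  d=D]

DIRTY = [5]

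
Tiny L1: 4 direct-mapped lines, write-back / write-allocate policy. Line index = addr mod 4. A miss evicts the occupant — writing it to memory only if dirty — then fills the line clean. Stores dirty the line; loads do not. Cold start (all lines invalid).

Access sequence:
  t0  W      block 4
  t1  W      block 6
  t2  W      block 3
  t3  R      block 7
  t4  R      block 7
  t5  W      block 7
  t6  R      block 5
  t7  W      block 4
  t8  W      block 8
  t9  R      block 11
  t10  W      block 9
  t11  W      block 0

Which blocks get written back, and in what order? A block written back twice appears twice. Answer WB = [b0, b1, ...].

  0 | W B4 → L0 miss [D]
  1 | W B6 → L2 miss [D]
  2 | W B3 → L3 miss [D]
  3 | R B7 → L3 miss wb→B3 [-]
  4 | R B7 → L3 hit [-]
  5 | W B7 → L3 hit [D]
  6 | R B5 → L1 miss [-]
  7 | W B4 → L0 hit [D]
  8 | W B8 → L0 miss wb→B4 [D]
  9 | R B11 → L3 miss wb→B7 [-]
  10 | W B9 → L1 miss [D]
  11 | W B0 → L0 miss wb→B8 [D]

WB = [3, 4, 7, 8]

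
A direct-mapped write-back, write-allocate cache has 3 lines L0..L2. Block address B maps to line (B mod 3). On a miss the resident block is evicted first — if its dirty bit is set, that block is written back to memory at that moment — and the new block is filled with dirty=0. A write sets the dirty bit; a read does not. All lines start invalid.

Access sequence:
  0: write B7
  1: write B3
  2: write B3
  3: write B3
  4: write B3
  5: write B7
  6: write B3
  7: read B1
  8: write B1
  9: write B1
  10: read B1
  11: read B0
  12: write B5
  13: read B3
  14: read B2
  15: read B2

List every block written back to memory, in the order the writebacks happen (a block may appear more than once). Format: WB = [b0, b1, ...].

WB = [7, 3, 5]

0: W B7 → L1 miss [D]
1: W B3 → L0 miss [D]
2: W B3 → L0 hit [D]
3: W B3 → L0 hit [D]
4: W B3 → L0 hit [D]
5: W B7 → L1 hit [D]
6: W B3 → L0 hit [D]
7: R B1 → L1 miss wb→B7 [-]
8: W B1 → L1 hit [D]
9: W B1 → L1 hit [D]
10: R B1 → L1 hit [D]
11: R B0 → L0 miss wb→B3 [-]
12: W B5 → L2 miss [D]
13: R B3 → L0 miss [-]
14: R B2 → L2 miss wb→B5 [-]
15: R B2 → L2 hit [-]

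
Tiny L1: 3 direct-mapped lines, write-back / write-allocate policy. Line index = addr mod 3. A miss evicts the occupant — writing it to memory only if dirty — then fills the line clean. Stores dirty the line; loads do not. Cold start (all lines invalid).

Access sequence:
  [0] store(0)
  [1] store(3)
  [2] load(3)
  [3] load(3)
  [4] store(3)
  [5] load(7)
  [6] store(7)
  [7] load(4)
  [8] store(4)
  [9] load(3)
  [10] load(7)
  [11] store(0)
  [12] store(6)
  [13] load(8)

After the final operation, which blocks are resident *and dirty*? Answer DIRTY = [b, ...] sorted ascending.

  0 | W B0 → L0 miss [D]
  1 | W B3 → L0 miss wb→B0 [D]
  2 | R B3 → L0 hit [D]
  3 | R B3 → L0 hit [D]
  4 | W B3 → L0 hit [D]
  5 | R B7 → L1 miss [-]
  6 | W B7 → L1 hit [D]
  7 | R B4 → L1 miss wb→B7 [-]
  8 | W B4 → L1 hit [D]
  9 | R B3 → L0 hit [D]
  10 | R B7 → L1 miss wb→B4 [-]
  11 | W B0 → L0 miss wb→B3 [D]
  12 | W B6 → L0 miss wb→B0 [D]
  13 | R B8 → L2 miss [-]

DIRTY = [6]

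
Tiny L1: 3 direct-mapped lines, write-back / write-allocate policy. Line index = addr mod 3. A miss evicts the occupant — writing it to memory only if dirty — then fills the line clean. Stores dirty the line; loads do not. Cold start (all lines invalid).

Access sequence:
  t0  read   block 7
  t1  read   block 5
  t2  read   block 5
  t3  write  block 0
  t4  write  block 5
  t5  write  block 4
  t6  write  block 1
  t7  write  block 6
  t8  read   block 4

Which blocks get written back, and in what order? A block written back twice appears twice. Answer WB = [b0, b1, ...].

WB = [4, 0, 1]

0: R B7 → L1 miss [-]
1: R B5 → L2 miss [-]
2: R B5 → L2 hit [-]
3: W B0 → L0 miss [D]
4: W B5 → L2 hit [D]
5: W B4 → L1 miss [D]
6: W B1 → L1 miss wb→B4 [D]
7: W B6 → L0 miss wb→B0 [D]
8: R B4 → L1 miss wb→B1 [-]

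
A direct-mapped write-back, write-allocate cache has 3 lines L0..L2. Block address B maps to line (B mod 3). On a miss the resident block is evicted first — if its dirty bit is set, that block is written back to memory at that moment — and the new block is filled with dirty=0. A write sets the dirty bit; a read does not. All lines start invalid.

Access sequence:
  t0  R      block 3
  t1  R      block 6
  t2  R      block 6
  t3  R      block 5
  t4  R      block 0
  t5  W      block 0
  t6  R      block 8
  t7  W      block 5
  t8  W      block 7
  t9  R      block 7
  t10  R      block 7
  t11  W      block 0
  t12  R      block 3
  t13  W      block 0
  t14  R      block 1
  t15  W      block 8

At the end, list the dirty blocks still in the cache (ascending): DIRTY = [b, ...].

0: R B3 -> L0 miss  d=-]
1: R B6 -> L0 miss  d=-]
2: R B6 -> L0 hit  d=-]
3: R B5 -> L2 miss  d=-]
4: R B0 -> L0 miss  d=-]
5: W B0 -> L0 hit  d=D]
6: R B8 -> L2 miss  d=-]
7: W B5 -> L2 miss  d=D]
8: W B7 -> L1 miss  d=D]
9: R B7 -> L1 hit  d=D]
10: R B7 -> L1 hit  d=D]
11: W B0 -> L0 hit  d=D]
12: R B3 -> L0 miss wb->B0  d=-]
13: W B0 -> L0 miss  d=D]
14: R B1 -> L1 miss wb->B7  d=-]
15: W B8 -> L2 miss wb->B5  d=D]

DIRTY = [0, 8]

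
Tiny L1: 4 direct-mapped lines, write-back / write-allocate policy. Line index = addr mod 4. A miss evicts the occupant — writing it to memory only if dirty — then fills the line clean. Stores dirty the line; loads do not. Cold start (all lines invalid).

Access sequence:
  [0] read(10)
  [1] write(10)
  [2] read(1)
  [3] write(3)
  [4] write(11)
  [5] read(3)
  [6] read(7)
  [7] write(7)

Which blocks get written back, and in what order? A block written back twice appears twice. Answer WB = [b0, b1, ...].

0: R B10 -> L2 miss  d=-]
1: W B10 -> L2 hit  d=D]
2: R B1 -> L1 miss  d=-]
3: W B3 -> L3 miss  d=D]
4: W B11 -> L3 miss wb->B3  d=D]
5: R B3 -> L3 miss wb->B11  d=-]
6: R B7 -> L3 miss  d=-]
7: W B7 -> L3 hit  d=D]

WB = [3, 11]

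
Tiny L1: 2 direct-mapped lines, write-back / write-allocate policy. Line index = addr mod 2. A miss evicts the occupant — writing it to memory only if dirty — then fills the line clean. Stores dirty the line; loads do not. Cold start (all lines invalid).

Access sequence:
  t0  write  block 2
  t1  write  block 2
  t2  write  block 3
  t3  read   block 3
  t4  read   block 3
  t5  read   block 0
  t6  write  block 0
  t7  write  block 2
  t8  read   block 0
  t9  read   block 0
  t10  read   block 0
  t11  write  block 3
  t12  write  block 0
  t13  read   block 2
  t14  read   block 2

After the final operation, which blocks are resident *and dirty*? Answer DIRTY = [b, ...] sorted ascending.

DIRTY = [3]

  0 | W B2 → L0 miss [D]
  1 | W B2 → L0 hit [D]
  2 | W B3 → L1 miss [D]
  3 | R B3 → L1 hit [D]
  4 | R B3 → L1 hit [D]
  5 | R B0 → L0 miss wb→B2 [-]
  6 | W B0 → L0 hit [D]
  7 | W B2 → L0 miss wb→B0 [D]
  8 | R B0 → L0 miss wb→B2 [-]
  9 | R B0 → L0 hit [-]
  10 | R B0 → L0 hit [-]
  11 | W B3 → L1 hit [D]
  12 | W B0 → L0 hit [D]
  13 | R B2 → L0 miss wb→B0 [-]
  14 | R B2 → L0 hit [-]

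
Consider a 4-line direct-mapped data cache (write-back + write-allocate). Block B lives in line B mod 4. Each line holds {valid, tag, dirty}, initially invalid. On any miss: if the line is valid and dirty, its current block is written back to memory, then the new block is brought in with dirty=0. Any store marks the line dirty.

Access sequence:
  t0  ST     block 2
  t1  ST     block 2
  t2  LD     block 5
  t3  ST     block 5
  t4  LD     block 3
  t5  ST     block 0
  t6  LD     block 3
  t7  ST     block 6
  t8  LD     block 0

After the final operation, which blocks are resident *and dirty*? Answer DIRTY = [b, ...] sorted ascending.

DIRTY = [0, 5, 6]

0: W B2 → L2 miss [D]
1: W B2 → L2 hit [D]
2: R B5 → L1 miss [-]
3: W B5 → L1 hit [D]
4: R B3 → L3 miss [-]
5: W B0 → L0 miss [D]
6: R B3 → L3 hit [-]
7: W B6 → L2 miss wb→B2 [D]
8: R B0 → L0 hit [D]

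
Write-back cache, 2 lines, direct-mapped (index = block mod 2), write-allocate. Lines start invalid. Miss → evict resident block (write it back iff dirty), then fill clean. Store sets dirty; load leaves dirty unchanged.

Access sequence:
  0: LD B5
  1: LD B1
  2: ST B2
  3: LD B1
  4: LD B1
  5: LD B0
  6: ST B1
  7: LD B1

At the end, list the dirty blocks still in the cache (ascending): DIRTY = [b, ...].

0: R B5 → L1 miss [-]
1: R B1 → L1 miss [-]
2: W B2 → L0 miss [D]
3: R B1 → L1 hit [-]
4: R B1 → L1 hit [-]
5: R B0 → L0 miss wb→B2 [-]
6: W B1 → L1 hit [D]
7: R B1 → L1 hit [D]

DIRTY = [1]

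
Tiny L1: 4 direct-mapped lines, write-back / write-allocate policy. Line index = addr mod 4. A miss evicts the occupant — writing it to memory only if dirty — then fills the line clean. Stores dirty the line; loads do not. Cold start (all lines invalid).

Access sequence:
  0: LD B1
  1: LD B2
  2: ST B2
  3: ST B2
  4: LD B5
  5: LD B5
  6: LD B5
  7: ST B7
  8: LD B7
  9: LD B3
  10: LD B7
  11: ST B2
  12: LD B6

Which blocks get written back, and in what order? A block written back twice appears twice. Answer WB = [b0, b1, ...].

  0 | R B1 → L1 miss [-]
  1 | R B2 → L2 miss [-]
  2 | W B2 → L2 hit [D]
  3 | W B2 → L2 hit [D]
  4 | R B5 → L1 miss [-]
  5 | R B5 → L1 hit [-]
  6 | R B5 → L1 hit [-]
  7 | W B7 → L3 miss [D]
  8 | R B7 → L3 hit [D]
  9 | R B3 → L3 miss wb→B7 [-]
  10 | R B7 → L3 miss [-]
  11 | W B2 → L2 hit [D]
  12 | R B6 → L2 miss wb→B2 [-]

WB = [7, 2]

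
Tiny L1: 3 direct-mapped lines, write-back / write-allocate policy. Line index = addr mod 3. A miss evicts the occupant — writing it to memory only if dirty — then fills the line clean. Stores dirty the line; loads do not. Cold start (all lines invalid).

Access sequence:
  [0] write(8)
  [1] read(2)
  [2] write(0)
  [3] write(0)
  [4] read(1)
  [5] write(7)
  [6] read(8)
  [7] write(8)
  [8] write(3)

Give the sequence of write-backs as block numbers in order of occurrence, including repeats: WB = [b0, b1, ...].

WB = [8, 0]

0: W B8 → L2 miss [D]
1: R B2 → L2 miss wb→B8 [-]
2: W B0 → L0 miss [D]
3: W B0 → L0 hit [D]
4: R B1 → L1 miss [-]
5: W B7 → L1 miss [D]
6: R B8 → L2 miss [-]
7: W B8 → L2 hit [D]
8: W B3 → L0 miss wb→B0 [D]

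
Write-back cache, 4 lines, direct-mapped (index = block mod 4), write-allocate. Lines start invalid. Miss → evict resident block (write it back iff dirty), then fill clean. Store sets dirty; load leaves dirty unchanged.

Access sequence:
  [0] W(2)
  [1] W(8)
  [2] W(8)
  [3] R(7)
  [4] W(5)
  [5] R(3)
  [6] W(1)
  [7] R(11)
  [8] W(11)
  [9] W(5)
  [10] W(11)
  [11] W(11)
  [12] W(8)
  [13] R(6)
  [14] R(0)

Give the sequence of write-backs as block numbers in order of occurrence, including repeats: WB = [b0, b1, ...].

WB = [5, 1, 2, 8]

  0 | W B2 → L2 miss [D]
  1 | W B8 → L0 miss [D]
  2 | W B8 → L0 hit [D]
  3 | R B7 → L3 miss [-]
  4 | W B5 → L1 miss [D]
  5 | R B3 → L3 miss [-]
  6 | W B1 → L1 miss wb→B5 [D]
  7 | R B11 → L3 miss [-]
  8 | W B11 → L3 hit [D]
  9 | W B5 → L1 miss wb→B1 [D]
  10 | W B11 → L3 hit [D]
  11 | W B11 → L3 hit [D]
  12 | W B8 → L0 hit [D]
  13 | R B6 → L2 miss wb→B2 [-]
  14 | R B0 → L0 miss wb→B8 [-]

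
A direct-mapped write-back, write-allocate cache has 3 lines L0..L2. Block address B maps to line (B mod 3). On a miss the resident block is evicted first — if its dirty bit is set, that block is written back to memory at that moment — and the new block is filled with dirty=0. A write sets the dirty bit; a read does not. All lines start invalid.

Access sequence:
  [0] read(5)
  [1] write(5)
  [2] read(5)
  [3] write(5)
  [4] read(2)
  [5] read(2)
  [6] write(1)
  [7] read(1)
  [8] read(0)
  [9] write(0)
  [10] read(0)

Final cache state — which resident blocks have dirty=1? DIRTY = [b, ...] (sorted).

  0 | R B5 → L2 miss [-]
  1 | W B5 → L2 hit [D]
  2 | R B5 → L2 hit [D]
  3 | W B5 → L2 hit [D]
  4 | R B2 → L2 miss wb→B5 [-]
  5 | R B2 → L2 hit [-]
  6 | W B1 → L1 miss [D]
  7 | R B1 → L1 hit [D]
  8 | R B0 → L0 miss [-]
  9 | W B0 → L0 hit [D]
  10 | R B0 → L0 hit [D]

DIRTY = [0, 1]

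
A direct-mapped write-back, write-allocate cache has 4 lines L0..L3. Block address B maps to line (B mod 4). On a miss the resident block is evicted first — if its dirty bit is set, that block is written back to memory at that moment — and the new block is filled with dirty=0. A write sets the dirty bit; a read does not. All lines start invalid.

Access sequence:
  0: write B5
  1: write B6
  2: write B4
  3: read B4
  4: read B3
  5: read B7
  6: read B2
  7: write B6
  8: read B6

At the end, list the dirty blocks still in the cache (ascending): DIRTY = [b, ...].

DIRTY = [4, 5, 6]

  0 | W B5 → L1 miss [D]
  1 | W B6 → L2 miss [D]
  2 | W B4 → L0 miss [D]
  3 | R B4 → L0 hit [D]
  4 | R B3 → L3 miss [-]
  5 | R B7 → L3 miss [-]
  6 | R B2 → L2 miss wb→B6 [-]
  7 | W B6 → L2 miss [D]
  8 | R B6 → L2 hit [D]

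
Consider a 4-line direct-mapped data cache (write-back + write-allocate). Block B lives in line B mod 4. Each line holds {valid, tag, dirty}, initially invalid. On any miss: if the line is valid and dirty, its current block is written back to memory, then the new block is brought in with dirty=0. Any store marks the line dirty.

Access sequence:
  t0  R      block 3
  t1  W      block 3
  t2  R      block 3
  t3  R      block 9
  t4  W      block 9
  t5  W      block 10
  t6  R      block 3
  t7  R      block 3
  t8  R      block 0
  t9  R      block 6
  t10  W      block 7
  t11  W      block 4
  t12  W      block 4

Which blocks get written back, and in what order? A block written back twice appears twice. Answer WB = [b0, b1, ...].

WB = [10, 3]

  0 | R B3 → L3 miss [-]
  1 | W B3 → L3 hit [D]
  2 | R B3 → L3 hit [D]
  3 | R B9 → L1 miss [-]
  4 | W B9 → L1 hit [D]
  5 | W B10 → L2 miss [D]
  6 | R B3 → L3 hit [D]
  7 | R B3 → L3 hit [D]
  8 | R B0 → L0 miss [-]
  9 | R B6 → L2 miss wb→B10 [-]
  10 | W B7 → L3 miss wb→B3 [D]
  11 | W B4 → L0 miss [D]
  12 | W B4 → L0 hit [D]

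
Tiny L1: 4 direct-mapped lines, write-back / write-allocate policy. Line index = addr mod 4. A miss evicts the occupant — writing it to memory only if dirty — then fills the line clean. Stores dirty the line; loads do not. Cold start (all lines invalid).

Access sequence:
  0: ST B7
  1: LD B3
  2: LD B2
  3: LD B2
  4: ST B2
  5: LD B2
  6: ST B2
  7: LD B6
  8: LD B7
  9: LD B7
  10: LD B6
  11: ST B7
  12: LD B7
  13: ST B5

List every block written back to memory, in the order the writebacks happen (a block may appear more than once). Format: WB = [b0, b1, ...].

0: W B7 → L3 miss [D]
1: R B3 → L3 miss wb→B7 [-]
2: R B2 → L2 miss [-]
3: R B2 → L2 hit [-]
4: W B2 → L2 hit [D]
5: R B2 → L2 hit [D]
6: W B2 → L2 hit [D]
7: R B6 → L2 miss wb→B2 [-]
8: R B7 → L3 miss [-]
9: R B7 → L3 hit [-]
10: R B6 → L2 hit [-]
11: W B7 → L3 hit [D]
12: R B7 → L3 hit [D]
13: W B5 → L1 miss [D]

WB = [7, 2]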